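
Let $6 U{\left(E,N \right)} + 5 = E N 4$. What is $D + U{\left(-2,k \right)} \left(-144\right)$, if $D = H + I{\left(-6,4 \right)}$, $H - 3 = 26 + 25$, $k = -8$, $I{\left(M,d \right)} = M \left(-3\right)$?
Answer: $-1344$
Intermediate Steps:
$I{\left(M,d \right)} = - 3 M$
$U{\left(E,N \right)} = - \frac{5}{6} + \frac{2 E N}{3}$ ($U{\left(E,N \right)} = - \frac{5}{6} + \frac{E N 4}{6} = - \frac{5}{6} + \frac{4 E N}{6} = - \frac{5}{6} + \frac{2 E N}{3}$)
$H = 54$ ($H = 3 + \left(26 + 25\right) = 3 + 51 = 54$)
$D = 72$ ($D = 54 - -18 = 54 + 18 = 72$)
$D + U{\left(-2,k \right)} \left(-144\right) = 72 + \left(- \frac{5}{6} + \frac{2}{3} \left(-2\right) \left(-8\right)\right) \left(-144\right) = 72 + \left(- \frac{5}{6} + \frac{32}{3}\right) \left(-144\right) = 72 + \frac{59}{6} \left(-144\right) = 72 - 1416 = -1344$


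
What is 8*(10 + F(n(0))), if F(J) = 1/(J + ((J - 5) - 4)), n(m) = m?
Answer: 712/9 ≈ 79.111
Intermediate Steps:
F(J) = 1/(-9 + 2*J) (F(J) = 1/(J + ((-5 + J) - 4)) = 1/(J + (-9 + J)) = 1/(-9 + 2*J))
8*(10 + F(n(0))) = 8*(10 + 1/(-9 + 2*0)) = 8*(10 + 1/(-9 + 0)) = 8*(10 + 1/(-9)) = 8*(10 - ⅑) = 8*(89/9) = 712/9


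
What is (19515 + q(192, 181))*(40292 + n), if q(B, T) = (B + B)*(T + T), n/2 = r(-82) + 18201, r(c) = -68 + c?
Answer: 12110206062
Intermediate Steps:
n = 36102 (n = 2*((-68 - 82) + 18201) = 2*(-150 + 18201) = 2*18051 = 36102)
q(B, T) = 4*B*T (q(B, T) = (2*B)*(2*T) = 4*B*T)
(19515 + q(192, 181))*(40292 + n) = (19515 + 4*192*181)*(40292 + 36102) = (19515 + 139008)*76394 = 158523*76394 = 12110206062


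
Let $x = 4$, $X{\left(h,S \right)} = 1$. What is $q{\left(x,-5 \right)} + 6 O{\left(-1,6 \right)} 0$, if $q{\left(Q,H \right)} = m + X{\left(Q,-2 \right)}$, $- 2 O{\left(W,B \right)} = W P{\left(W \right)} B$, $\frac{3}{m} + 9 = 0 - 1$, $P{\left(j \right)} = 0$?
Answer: $\frac{7}{10} \approx 0.7$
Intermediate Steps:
$m = - \frac{3}{10}$ ($m = \frac{3}{-9 + \left(0 - 1\right)} = \frac{3}{-9 - 1} = \frac{3}{-10} = 3 \left(- \frac{1}{10}\right) = - \frac{3}{10} \approx -0.3$)
$O{\left(W,B \right)} = 0$ ($O{\left(W,B \right)} = - \frac{W 0 B}{2} = - \frac{0 B}{2} = \left(- \frac{1}{2}\right) 0 = 0$)
$q{\left(Q,H \right)} = \frac{7}{10}$ ($q{\left(Q,H \right)} = - \frac{3}{10} + 1 = \frac{7}{10}$)
$q{\left(x,-5 \right)} + 6 O{\left(-1,6 \right)} 0 = \frac{7}{10} + 6 \cdot 0 \cdot 0 = \frac{7}{10} + 6 \cdot 0 = \frac{7}{10} + 0 = \frac{7}{10}$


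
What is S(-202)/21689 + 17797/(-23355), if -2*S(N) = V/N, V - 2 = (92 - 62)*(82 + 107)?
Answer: -38952795043/51161206095 ≈ -0.76137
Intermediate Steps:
V = 5672 (V = 2 + (92 - 62)*(82 + 107) = 2 + 30*189 = 2 + 5670 = 5672)
S(N) = -2836/N
S(-202)/21689 + 17797/(-23355) = -2836/(-202)/21689 + 17797/(-23355) = -2836*(-1/202)*(1/21689) + 17797*(-1/23355) = (1418/101)*(1/21689) - 17797/23355 = 1418/2190589 - 17797/23355 = -38952795043/51161206095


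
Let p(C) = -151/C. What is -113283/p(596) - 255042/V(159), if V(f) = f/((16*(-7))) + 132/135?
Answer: 344456783316/336277 ≈ 1.0243e+6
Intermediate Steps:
V(f) = 44/45 - f/112 (V(f) = f/(-112) + 132*(1/135) = f*(-1/112) + 44/45 = -f/112 + 44/45 = 44/45 - f/112)
-113283/p(596) - 255042/V(159) = -113283/((-151/596)) - 255042/(44/45 - 1/112*159) = -113283/((-151*1/596)) - 255042/(44/45 - 159/112) = -113283/(-151/596) - 255042/(-2227/5040) = -113283*(-596/151) - 255042*(-5040/2227) = 67516668/151 + 1285411680/2227 = 344456783316/336277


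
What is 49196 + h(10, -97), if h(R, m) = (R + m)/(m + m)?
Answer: 9544111/194 ≈ 49196.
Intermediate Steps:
h(R, m) = (R + m)/(2*m) (h(R, m) = (R + m)/((2*m)) = (R + m)*(1/(2*m)) = (R + m)/(2*m))
49196 + h(10, -97) = 49196 + (½)*(10 - 97)/(-97) = 49196 + (½)*(-1/97)*(-87) = 49196 + 87/194 = 9544111/194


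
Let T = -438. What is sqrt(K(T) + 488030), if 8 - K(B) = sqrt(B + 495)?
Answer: sqrt(488038 - sqrt(57)) ≈ 698.59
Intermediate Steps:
K(B) = 8 - sqrt(495 + B) (K(B) = 8 - sqrt(B + 495) = 8 - sqrt(495 + B))
sqrt(K(T) + 488030) = sqrt((8 - sqrt(495 - 438)) + 488030) = sqrt((8 - sqrt(57)) + 488030) = sqrt(488038 - sqrt(57))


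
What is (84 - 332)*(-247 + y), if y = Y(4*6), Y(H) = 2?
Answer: 60760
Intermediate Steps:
y = 2
(84 - 332)*(-247 + y) = (84 - 332)*(-247 + 2) = -248*(-245) = 60760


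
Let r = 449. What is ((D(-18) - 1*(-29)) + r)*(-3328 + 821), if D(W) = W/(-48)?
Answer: -9594289/8 ≈ -1.1993e+6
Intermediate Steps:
D(W) = -W/48 (D(W) = W*(-1/48) = -W/48)
((D(-18) - 1*(-29)) + r)*(-3328 + 821) = ((-1/48*(-18) - 1*(-29)) + 449)*(-3328 + 821) = ((3/8 + 29) + 449)*(-2507) = (235/8 + 449)*(-2507) = (3827/8)*(-2507) = -9594289/8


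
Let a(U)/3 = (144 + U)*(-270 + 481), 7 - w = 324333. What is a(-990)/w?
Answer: 267759/162163 ≈ 1.6512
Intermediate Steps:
w = -324326 (w = 7 - 1*324333 = 7 - 324333 = -324326)
a(U) = 91152 + 633*U (a(U) = 3*((144 + U)*(-270 + 481)) = 3*((144 + U)*211) = 3*(30384 + 211*U) = 91152 + 633*U)
a(-990)/w = (91152 + 633*(-990))/(-324326) = (91152 - 626670)*(-1/324326) = -535518*(-1/324326) = 267759/162163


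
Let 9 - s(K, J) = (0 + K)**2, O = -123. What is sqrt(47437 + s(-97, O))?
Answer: sqrt(38037) ≈ 195.03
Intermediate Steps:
s(K, J) = 9 - K**2 (s(K, J) = 9 - (0 + K)**2 = 9 - K**2)
sqrt(47437 + s(-97, O)) = sqrt(47437 + (9 - 1*(-97)**2)) = sqrt(47437 + (9 - 1*9409)) = sqrt(47437 + (9 - 9409)) = sqrt(47437 - 9400) = sqrt(38037)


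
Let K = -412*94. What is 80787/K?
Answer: -80787/38728 ≈ -2.0860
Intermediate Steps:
K = -38728
80787/K = 80787/(-38728) = 80787*(-1/38728) = -80787/38728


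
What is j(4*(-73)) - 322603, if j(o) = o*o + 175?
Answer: -237164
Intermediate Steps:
j(o) = 175 + o**2 (j(o) = o**2 + 175 = 175 + o**2)
j(4*(-73)) - 322603 = (175 + (4*(-73))**2) - 322603 = (175 + (-292)**2) - 322603 = (175 + 85264) - 322603 = 85439 - 322603 = -237164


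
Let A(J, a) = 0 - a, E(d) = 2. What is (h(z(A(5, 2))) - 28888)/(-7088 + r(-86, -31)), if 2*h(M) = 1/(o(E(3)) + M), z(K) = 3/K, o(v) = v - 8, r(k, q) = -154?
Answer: 433321/108630 ≈ 3.9890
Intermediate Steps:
o(v) = -8 + v
A(J, a) = -a
h(M) = 1/(2*(-6 + M)) (h(M) = 1/(2*((-8 + 2) + M)) = 1/(2*(-6 + M)))
(h(z(A(5, 2))) - 28888)/(-7088 + r(-86, -31)) = (1/(2*(-6 + 3/((-1*2)))) - 28888)/(-7088 - 154) = (1/(2*(-6 + 3/(-2))) - 28888)/(-7242) = (1/(2*(-6 + 3*(-½))) - 28888)*(-1/7242) = (1/(2*(-6 - 3/2)) - 28888)*(-1/7242) = (1/(2*(-15/2)) - 28888)*(-1/7242) = ((½)*(-2/15) - 28888)*(-1/7242) = (-1/15 - 28888)*(-1/7242) = -433321/15*(-1/7242) = 433321/108630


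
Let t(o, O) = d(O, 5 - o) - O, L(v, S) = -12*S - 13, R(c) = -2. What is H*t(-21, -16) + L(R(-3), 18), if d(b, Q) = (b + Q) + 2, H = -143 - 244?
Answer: -11065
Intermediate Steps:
H = -387
d(b, Q) = 2 + Q + b (d(b, Q) = (Q + b) + 2 = 2 + Q + b)
L(v, S) = -13 - 12*S
t(o, O) = 7 - o (t(o, O) = (2 + (5 - o) + O) - O = (7 + O - o) - O = 7 - o)
H*t(-21, -16) + L(R(-3), 18) = -387*(7 - 1*(-21)) + (-13 - 12*18) = -387*(7 + 21) + (-13 - 216) = -387*28 - 229 = -10836 - 229 = -11065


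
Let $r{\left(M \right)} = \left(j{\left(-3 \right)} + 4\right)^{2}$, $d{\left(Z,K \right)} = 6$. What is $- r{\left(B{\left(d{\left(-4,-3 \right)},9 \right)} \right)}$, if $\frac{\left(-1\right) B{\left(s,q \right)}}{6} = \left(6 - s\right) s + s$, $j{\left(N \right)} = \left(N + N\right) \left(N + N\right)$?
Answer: $-1600$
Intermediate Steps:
$j{\left(N \right)} = 4 N^{2}$ ($j{\left(N \right)} = 2 N 2 N = 4 N^{2}$)
$B{\left(s,q \right)} = - 6 s - 6 s \left(6 - s\right)$ ($B{\left(s,q \right)} = - 6 \left(\left(6 - s\right) s + s\right) = - 6 \left(s \left(6 - s\right) + s\right) = - 6 \left(s + s \left(6 - s\right)\right) = - 6 s - 6 s \left(6 - s\right)$)
$r{\left(M \right)} = 1600$ ($r{\left(M \right)} = \left(4 \left(-3\right)^{2} + 4\right)^{2} = \left(4 \cdot 9 + 4\right)^{2} = \left(36 + 4\right)^{2} = 40^{2} = 1600$)
$- r{\left(B{\left(d{\left(-4,-3 \right)},9 \right)} \right)} = \left(-1\right) 1600 = -1600$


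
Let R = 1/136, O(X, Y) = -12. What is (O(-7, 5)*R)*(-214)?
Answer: 321/17 ≈ 18.882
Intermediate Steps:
R = 1/136 ≈ 0.0073529
(O(-7, 5)*R)*(-214) = -12*1/136*(-214) = -3/34*(-214) = 321/17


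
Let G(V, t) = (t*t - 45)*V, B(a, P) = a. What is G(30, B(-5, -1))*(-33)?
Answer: 19800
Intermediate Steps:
G(V, t) = V*(-45 + t²) (G(V, t) = (t² - 45)*V = (-45 + t²)*V = V*(-45 + t²))
G(30, B(-5, -1))*(-33) = (30*(-45 + (-5)²))*(-33) = (30*(-45 + 25))*(-33) = (30*(-20))*(-33) = -600*(-33) = 19800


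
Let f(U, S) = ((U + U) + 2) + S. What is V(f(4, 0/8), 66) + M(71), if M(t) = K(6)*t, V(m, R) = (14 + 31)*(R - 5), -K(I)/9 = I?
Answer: -1089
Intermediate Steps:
K(I) = -9*I
f(U, S) = 2 + S + 2*U (f(U, S) = (2*U + 2) + S = (2 + 2*U) + S = 2 + S + 2*U)
V(m, R) = -225 + 45*R (V(m, R) = 45*(-5 + R) = -225 + 45*R)
M(t) = -54*t (M(t) = (-9*6)*t = -54*t)
V(f(4, 0/8), 66) + M(71) = (-225 + 45*66) - 54*71 = (-225 + 2970) - 3834 = 2745 - 3834 = -1089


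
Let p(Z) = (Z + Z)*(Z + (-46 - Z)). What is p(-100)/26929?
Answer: 9200/26929 ≈ 0.34164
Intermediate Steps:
p(Z) = -92*Z (p(Z) = (2*Z)*(-46) = -92*Z)
p(-100)/26929 = -92*(-100)/26929 = 9200*(1/26929) = 9200/26929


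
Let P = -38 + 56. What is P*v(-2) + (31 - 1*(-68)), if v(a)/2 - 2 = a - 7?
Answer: -153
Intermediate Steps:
v(a) = -10 + 2*a (v(a) = 4 + 2*(a - 7) = 4 + 2*(-7 + a) = 4 + (-14 + 2*a) = -10 + 2*a)
P = 18
P*v(-2) + (31 - 1*(-68)) = 18*(-10 + 2*(-2)) + (31 - 1*(-68)) = 18*(-10 - 4) + (31 + 68) = 18*(-14) + 99 = -252 + 99 = -153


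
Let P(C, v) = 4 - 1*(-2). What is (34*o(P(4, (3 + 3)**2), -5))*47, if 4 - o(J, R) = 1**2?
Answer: 4794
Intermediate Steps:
P(C, v) = 6 (P(C, v) = 4 + 2 = 6)
o(J, R) = 3 (o(J, R) = 4 - 1*1**2 = 4 - 1*1 = 4 - 1 = 3)
(34*o(P(4, (3 + 3)**2), -5))*47 = (34*3)*47 = 102*47 = 4794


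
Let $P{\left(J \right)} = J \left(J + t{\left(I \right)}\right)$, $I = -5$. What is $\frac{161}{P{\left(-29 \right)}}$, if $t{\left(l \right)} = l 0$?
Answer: $\frac{161}{841} \approx 0.19144$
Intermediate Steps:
$t{\left(l \right)} = 0$
$P{\left(J \right)} = J^{2}$ ($P{\left(J \right)} = J \left(J + 0\right) = J J = J^{2}$)
$\frac{161}{P{\left(-29 \right)}} = \frac{161}{\left(-29\right)^{2}} = \frac{161}{841}$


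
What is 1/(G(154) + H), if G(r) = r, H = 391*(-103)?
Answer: -1/40119 ≈ -2.4926e-5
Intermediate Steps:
H = -40273
1/(G(154) + H) = 1/(154 - 40273) = 1/(-40119) = -1/40119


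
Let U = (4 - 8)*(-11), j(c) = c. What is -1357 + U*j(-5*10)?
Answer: -3557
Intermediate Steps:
U = 44 (U = -4*(-11) = 44)
-1357 + U*j(-5*10) = -1357 + 44*(-5*10) = -1357 + 44*(-50) = -1357 - 2200 = -3557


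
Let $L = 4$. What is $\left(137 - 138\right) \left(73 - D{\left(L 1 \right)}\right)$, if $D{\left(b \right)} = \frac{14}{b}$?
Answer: $- \frac{139}{2} \approx -69.5$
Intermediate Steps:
$\left(137 - 138\right) \left(73 - D{\left(L 1 \right)}\right) = \left(137 - 138\right) \left(73 - \frac{14}{4 \cdot 1}\right) = - (73 - \frac{14}{4}) = - (73 - 14 \cdot \frac{1}{4}) = - (73 - \frac{7}{2}) = \left(-1\right) \frac{139}{2} = - \frac{139}{2}$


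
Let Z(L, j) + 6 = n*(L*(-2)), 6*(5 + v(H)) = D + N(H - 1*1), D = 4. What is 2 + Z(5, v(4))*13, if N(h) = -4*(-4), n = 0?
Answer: -76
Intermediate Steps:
N(h) = 16
v(H) = -5/3 (v(H) = -5 + (4 + 16)/6 = -5 + (⅙)*20 = -5 + 10/3 = -5/3)
Z(L, j) = -6 (Z(L, j) = -6 + 0*(L*(-2)) = -6 + 0*(-2*L) = -6 + 0 = -6)
2 + Z(5, v(4))*13 = 2 - 6*13 = 2 - 78 = -76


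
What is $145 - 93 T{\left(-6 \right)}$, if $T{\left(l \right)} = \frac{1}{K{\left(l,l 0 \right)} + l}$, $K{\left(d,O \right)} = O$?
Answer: $\frac{321}{2} \approx 160.5$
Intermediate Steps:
$T{\left(l \right)} = \frac{1}{l}$ ($T{\left(l \right)} = \frac{1}{l 0 + l} = \frac{1}{0 + l} = \frac{1}{l}$)
$145 - 93 T{\left(-6 \right)} = 145 - \frac{93}{-6} = 145 - - \frac{31}{2} = 145 + \frac{31}{2} = \frac{321}{2}$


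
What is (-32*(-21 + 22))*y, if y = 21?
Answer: -672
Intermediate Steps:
(-32*(-21 + 22))*y = -32*(-21 + 22)*21 = -32*1*21 = -32*21 = -672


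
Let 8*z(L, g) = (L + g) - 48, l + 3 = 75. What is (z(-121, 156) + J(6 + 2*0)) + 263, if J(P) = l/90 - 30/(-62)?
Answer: 325697/1240 ≈ 262.66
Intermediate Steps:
l = 72 (l = -3 + 75 = 72)
z(L, g) = -6 + L/8 + g/8 (z(L, g) = ((L + g) - 48)/8 = (-48 + L + g)/8 = -6 + L/8 + g/8)
J(P) = 199/155 (J(P) = 72/90 - 30/(-62) = 72*(1/90) - 30*(-1/62) = ⅘ + 15/31 = 199/155)
(z(-121, 156) + J(6 + 2*0)) + 263 = ((-6 + (⅛)*(-121) + (⅛)*156) + 199/155) + 263 = ((-6 - 121/8 + 39/2) + 199/155) + 263 = (-13/8 + 199/155) + 263 = -423/1240 + 263 = 325697/1240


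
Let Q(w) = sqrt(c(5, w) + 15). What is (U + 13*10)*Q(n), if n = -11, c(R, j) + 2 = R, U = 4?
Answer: 402*sqrt(2) ≈ 568.51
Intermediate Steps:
c(R, j) = -2 + R
Q(w) = 3*sqrt(2) (Q(w) = sqrt((-2 + 5) + 15) = sqrt(3 + 15) = sqrt(18) = 3*sqrt(2))
(U + 13*10)*Q(n) = (4 + 13*10)*(3*sqrt(2)) = (4 + 130)*(3*sqrt(2)) = 134*(3*sqrt(2)) = 402*sqrt(2)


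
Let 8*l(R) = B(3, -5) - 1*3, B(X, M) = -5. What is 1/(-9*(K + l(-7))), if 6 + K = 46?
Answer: -1/351 ≈ -0.0028490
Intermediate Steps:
K = 40 (K = -6 + 46 = 40)
l(R) = -1 (l(R) = (-5 - 1*3)/8 = (-5 - 3)/8 = (1/8)*(-8) = -1)
1/(-9*(K + l(-7))) = 1/(-9*(40 - 1)) = 1/(-9*39) = 1/(-351) = -1/351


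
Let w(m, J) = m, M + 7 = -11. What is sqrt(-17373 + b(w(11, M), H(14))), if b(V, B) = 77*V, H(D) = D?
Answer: I*sqrt(16526) ≈ 128.55*I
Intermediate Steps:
M = -18 (M = -7 - 11 = -18)
sqrt(-17373 + b(w(11, M), H(14))) = sqrt(-17373 + 77*11) = sqrt(-17373 + 847) = sqrt(-16526) = I*sqrt(16526)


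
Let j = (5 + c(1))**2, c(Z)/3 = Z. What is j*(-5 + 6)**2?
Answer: 64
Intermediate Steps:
c(Z) = 3*Z
j = 64 (j = (5 + 3*1)**2 = (5 + 3)**2 = 8**2 = 64)
j*(-5 + 6)**2 = 64*(-5 + 6)**2 = 64*1**2 = 64*1 = 64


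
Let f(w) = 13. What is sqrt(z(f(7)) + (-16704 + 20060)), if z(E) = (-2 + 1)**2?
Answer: 3*sqrt(373) ≈ 57.940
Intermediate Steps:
z(E) = 1 (z(E) = (-1)**2 = 1)
sqrt(z(f(7)) + (-16704 + 20060)) = sqrt(1 + (-16704 + 20060)) = sqrt(1 + 3356) = sqrt(3357) = 3*sqrt(373)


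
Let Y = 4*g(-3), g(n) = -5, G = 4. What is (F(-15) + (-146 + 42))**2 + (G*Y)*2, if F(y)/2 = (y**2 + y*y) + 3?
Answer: 643044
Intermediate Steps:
Y = -20 (Y = 4*(-5) = -20)
F(y) = 6 + 4*y**2 (F(y) = 2*((y**2 + y*y) + 3) = 2*((y**2 + y**2) + 3) = 2*(2*y**2 + 3) = 2*(3 + 2*y**2) = 6 + 4*y**2)
(F(-15) + (-146 + 42))**2 + (G*Y)*2 = ((6 + 4*(-15)**2) + (-146 + 42))**2 + (4*(-20))*2 = ((6 + 4*225) - 104)**2 - 80*2 = ((6 + 900) - 104)**2 - 160 = (906 - 104)**2 - 160 = 802**2 - 160 = 643204 - 160 = 643044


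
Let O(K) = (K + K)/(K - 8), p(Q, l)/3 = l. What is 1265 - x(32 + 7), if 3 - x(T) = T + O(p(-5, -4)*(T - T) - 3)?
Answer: 14317/11 ≈ 1301.5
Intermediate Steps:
p(Q, l) = 3*l
O(K) = 2*K/(-8 + K) (O(K) = (2*K)/(-8 + K) = 2*K/(-8 + K))
x(T) = 27/11 - T (x(T) = 3 - (T + 2*((3*(-4))*(T - T) - 3)/(-8 + ((3*(-4))*(T - T) - 3))) = 3 - (T + 2*(-12*0 - 3)/(-8 + (-12*0 - 3))) = 3 - (T + 2*(0 - 3)/(-8 + (0 - 3))) = 3 - (T + 2*(-3)/(-8 - 3)) = 3 - (T + 2*(-3)/(-11)) = 3 - (T + 2*(-3)*(-1/11)) = 3 - (T + 6/11) = 3 - (6/11 + T) = 3 + (-6/11 - T) = 27/11 - T)
1265 - x(32 + 7) = 1265 - (27/11 - (32 + 7)) = 1265 - (27/11 - 1*39) = 1265 - (27/11 - 39) = 1265 - 1*(-402/11) = 1265 + 402/11 = 14317/11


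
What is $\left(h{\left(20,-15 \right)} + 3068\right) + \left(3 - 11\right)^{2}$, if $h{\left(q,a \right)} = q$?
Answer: $3152$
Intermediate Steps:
$\left(h{\left(20,-15 \right)} + 3068\right) + \left(3 - 11\right)^{2} = \left(20 + 3068\right) + \left(3 - 11\right)^{2} = 3088 + \left(-8\right)^{2} = 3088 + 64 = 3152$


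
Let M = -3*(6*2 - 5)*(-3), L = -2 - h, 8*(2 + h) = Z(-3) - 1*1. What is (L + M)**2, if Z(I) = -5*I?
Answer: 60025/16 ≈ 3751.6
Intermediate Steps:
h = -1/4 (h = -2 + (-5*(-3) - 1*1)/8 = -2 + (15 - 1)/8 = -2 + (1/8)*14 = -2 + 7/4 = -1/4 ≈ -0.25000)
L = -7/4 (L = -2 - 1*(-1/4) = -2 + 1/4 = -7/4 ≈ -1.7500)
M = 63 (M = -3*(12 - 5)*(-3) = -3*7*(-3) = -21*(-3) = 63)
(L + M)**2 = (-7/4 + 63)**2 = (245/4)**2 = 60025/16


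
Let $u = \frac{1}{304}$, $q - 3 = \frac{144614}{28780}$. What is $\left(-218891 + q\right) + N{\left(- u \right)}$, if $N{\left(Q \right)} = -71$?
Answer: $- \frac{3150747703}{14390} \approx -2.1895 \cdot 10^{5}$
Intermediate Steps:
$q = \frac{115477}{14390}$ ($q = 3 + \frac{144614}{28780} = 3 + 144614 \cdot \frac{1}{28780} = 3 + \frac{72307}{14390} = \frac{115477}{14390} \approx 8.0248$)
$u = \frac{1}{304} \approx 0.0032895$
$\left(-218891 + q\right) + N{\left(- u \right)} = \left(-218891 + \frac{115477}{14390}\right) - 71 = - \frac{3149726013}{14390} - 71 = - \frac{3150747703}{14390}$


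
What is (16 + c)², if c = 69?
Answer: 7225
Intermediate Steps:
(16 + c)² = (16 + 69)² = 85² = 7225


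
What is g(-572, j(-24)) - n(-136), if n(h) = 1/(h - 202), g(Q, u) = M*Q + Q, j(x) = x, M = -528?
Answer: 101888073/338 ≈ 3.0144e+5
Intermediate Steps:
g(Q, u) = -527*Q (g(Q, u) = -528*Q + Q = -527*Q)
n(h) = 1/(-202 + h)
g(-572, j(-24)) - n(-136) = -527*(-572) - 1/(-202 - 136) = 301444 - 1/(-338) = 301444 - 1*(-1/338) = 301444 + 1/338 = 101888073/338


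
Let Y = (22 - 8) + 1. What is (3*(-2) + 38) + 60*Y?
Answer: 932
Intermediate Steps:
Y = 15 (Y = 14 + 1 = 15)
(3*(-2) + 38) + 60*Y = (3*(-2) + 38) + 60*15 = (-6 + 38) + 900 = 32 + 900 = 932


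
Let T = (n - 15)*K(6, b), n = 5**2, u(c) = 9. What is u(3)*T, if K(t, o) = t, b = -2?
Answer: 540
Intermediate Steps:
n = 25
T = 60 (T = (25 - 15)*6 = 10*6 = 60)
u(3)*T = 9*60 = 540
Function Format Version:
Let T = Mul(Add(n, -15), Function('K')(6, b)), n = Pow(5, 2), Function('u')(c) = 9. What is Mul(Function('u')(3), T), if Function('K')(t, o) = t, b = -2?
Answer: 540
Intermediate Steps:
n = 25
T = 60 (T = Mul(Add(25, -15), 6) = Mul(10, 6) = 60)
Mul(Function('u')(3), T) = Mul(9, 60) = 540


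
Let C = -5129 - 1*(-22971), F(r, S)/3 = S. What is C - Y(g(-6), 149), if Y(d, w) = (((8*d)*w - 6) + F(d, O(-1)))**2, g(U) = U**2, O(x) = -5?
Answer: -1839620039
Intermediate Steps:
F(r, S) = 3*S
Y(d, w) = (-21 + 8*d*w)**2 (Y(d, w) = (((8*d)*w - 6) + 3*(-5))**2 = ((8*d*w - 6) - 15)**2 = ((-6 + 8*d*w) - 15)**2 = (-21 + 8*d*w)**2)
C = 17842 (C = -5129 + 22971 = 17842)
C - Y(g(-6), 149) = 17842 - (-21 + 8*(-6)**2*149)**2 = 17842 - (-21 + 8*36*149)**2 = 17842 - (-21 + 42912)**2 = 17842 - 1*42891**2 = 17842 - 1*1839637881 = 17842 - 1839637881 = -1839620039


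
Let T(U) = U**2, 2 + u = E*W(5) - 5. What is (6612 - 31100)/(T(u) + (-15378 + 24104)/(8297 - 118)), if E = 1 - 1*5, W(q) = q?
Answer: -200287352/5971217 ≈ -33.542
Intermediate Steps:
E = -4 (E = 1 - 5 = -4)
u = -27 (u = -2 + (-4*5 - 5) = -2 + (-20 - 5) = -2 - 25 = -27)
(6612 - 31100)/(T(u) + (-15378 + 24104)/(8297 - 118)) = (6612 - 31100)/((-27)**2 + (-15378 + 24104)/(8297 - 118)) = -24488/(729 + 8726/8179) = -24488/5971217/8179 = -24488*8179/5971217 = -200287352/5971217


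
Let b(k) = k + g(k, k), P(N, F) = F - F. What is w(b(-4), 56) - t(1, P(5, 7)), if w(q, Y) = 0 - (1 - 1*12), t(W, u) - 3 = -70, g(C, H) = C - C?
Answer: 78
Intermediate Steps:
g(C, H) = 0
P(N, F) = 0
t(W, u) = -67 (t(W, u) = 3 - 70 = -67)
b(k) = k (b(k) = k + 0 = k)
w(q, Y) = 11 (w(q, Y) = 0 - (1 - 12) = 0 - 1*(-11) = 0 + 11 = 11)
w(b(-4), 56) - t(1, P(5, 7)) = 11 - 1*(-67) = 11 + 67 = 78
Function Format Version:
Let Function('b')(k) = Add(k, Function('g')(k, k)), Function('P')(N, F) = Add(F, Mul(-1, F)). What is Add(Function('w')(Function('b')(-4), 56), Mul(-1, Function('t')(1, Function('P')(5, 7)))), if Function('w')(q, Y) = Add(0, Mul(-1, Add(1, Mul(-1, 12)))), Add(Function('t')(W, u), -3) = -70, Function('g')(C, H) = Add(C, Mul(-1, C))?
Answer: 78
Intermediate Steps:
Function('g')(C, H) = 0
Function('P')(N, F) = 0
Function('t')(W, u) = -67 (Function('t')(W, u) = Add(3, -70) = -67)
Function('b')(k) = k (Function('b')(k) = Add(k, 0) = k)
Function('w')(q, Y) = 11 (Function('w')(q, Y) = Add(0, Mul(-1, Add(1, -12))) = Add(0, Mul(-1, -11)) = Add(0, 11) = 11)
Add(Function('w')(Function('b')(-4), 56), Mul(-1, Function('t')(1, Function('P')(5, 7)))) = Add(11, Mul(-1, -67)) = Add(11, 67) = 78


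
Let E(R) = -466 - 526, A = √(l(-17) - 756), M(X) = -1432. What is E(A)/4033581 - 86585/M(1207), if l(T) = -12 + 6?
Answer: 349246190341/5776087992 ≈ 60.464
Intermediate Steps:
l(T) = -6
A = I*√762 (A = √(-6 - 756) = √(-762) = I*√762 ≈ 27.604*I)
E(R) = -992
E(A)/4033581 - 86585/M(1207) = -992/4033581 - 86585/(-1432) = -992*1/4033581 - 86585*(-1/1432) = -992/4033581 + 86585/1432 = 349246190341/5776087992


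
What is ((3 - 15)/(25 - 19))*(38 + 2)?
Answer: -80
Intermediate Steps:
((3 - 15)/(25 - 19))*(38 + 2) = -12/6*40 = -12*⅙*40 = -2*40 = -80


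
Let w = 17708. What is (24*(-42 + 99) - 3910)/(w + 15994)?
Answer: -31/411 ≈ -0.075426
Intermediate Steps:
(24*(-42 + 99) - 3910)/(w + 15994) = (24*(-42 + 99) - 3910)/(17708 + 15994) = (24*57 - 3910)/33702 = (1368 - 3910)*(1/33702) = -2542*1/33702 = -31/411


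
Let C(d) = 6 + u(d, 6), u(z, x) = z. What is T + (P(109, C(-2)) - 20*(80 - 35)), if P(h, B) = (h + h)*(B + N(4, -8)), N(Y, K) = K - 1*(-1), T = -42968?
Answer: -44522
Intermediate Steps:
C(d) = 6 + d
N(Y, K) = 1 + K (N(Y, K) = K + 1 = 1 + K)
P(h, B) = 2*h*(-7 + B) (P(h, B) = (h + h)*(B + (1 - 8)) = (2*h)*(B - 7) = (2*h)*(-7 + B) = 2*h*(-7 + B))
T + (P(109, C(-2)) - 20*(80 - 35)) = -42968 + (2*109*(-7 + (6 - 2)) - 20*(80 - 35)) = -42968 + (2*109*(-7 + 4) - 20*45) = -42968 + (2*109*(-3) - 900) = -42968 + (-654 - 900) = -42968 - 1554 = -44522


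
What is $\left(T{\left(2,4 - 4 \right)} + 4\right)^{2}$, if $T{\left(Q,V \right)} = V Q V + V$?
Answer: $16$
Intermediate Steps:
$T{\left(Q,V \right)} = V + Q V^{2}$ ($T{\left(Q,V \right)} = Q V V + V = Q V^{2} + V = V + Q V^{2}$)
$\left(T{\left(2,4 - 4 \right)} + 4\right)^{2} = \left(\left(4 - 4\right) \left(1 + 2 \left(4 - 4\right)\right) + 4\right)^{2} = \left(0 \left(1 + 2 \cdot 0\right) + 4\right)^{2} = \left(0 \left(1 + 0\right) + 4\right)^{2} = \left(0 \cdot 1 + 4\right)^{2} = \left(0 + 4\right)^{2} = 4^{2} = 16$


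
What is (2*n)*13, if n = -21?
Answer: -546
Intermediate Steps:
(2*n)*13 = (2*(-21))*13 = -42*13 = -546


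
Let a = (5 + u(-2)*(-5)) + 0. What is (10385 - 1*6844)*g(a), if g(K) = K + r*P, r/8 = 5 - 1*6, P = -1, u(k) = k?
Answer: 81443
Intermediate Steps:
r = -8 (r = 8*(5 - 1*6) = 8*(5 - 6) = 8*(-1) = -8)
a = 15 (a = (5 - 2*(-5)) + 0 = (5 + 10) + 0 = 15 + 0 = 15)
g(K) = 8 + K (g(K) = K - 8*(-1) = K + 8 = 8 + K)
(10385 - 1*6844)*g(a) = (10385 - 1*6844)*(8 + 15) = (10385 - 6844)*23 = 3541*23 = 81443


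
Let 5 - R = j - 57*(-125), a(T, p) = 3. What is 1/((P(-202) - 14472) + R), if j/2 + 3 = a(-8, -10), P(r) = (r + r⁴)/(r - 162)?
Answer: -182/836412851 ≈ -2.1760e-7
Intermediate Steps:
P(r) = (r + r⁴)/(-162 + r)
j = 0 (j = -6 + 2*3 = -6 + 6 = 0)
R = -7120 (R = 5 - (0 - 57*(-125)) = 5 - (0 + 7125) = 5 - 1*7125 = 5 - 7125 = -7120)
1/((P(-202) - 14472) + R) = 1/(((-202 + (-202)⁴)/(-162 - 202) - 14472) - 7120) = 1/(((-202 + 1664966416)/(-364) - 14472) - 7120) = 1/((-1/364*1664966214 - 14472) - 7120) = 1/((-832483107/182 - 14472) - 7120) = 1/(-835117011/182 - 7120) = 1/(-836412851/182) = -182/836412851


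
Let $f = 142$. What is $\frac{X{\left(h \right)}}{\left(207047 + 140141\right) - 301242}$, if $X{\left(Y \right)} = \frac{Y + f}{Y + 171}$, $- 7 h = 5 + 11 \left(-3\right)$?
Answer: $\frac{73}{4020275} \approx 1.8158 \cdot 10^{-5}$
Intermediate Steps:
$h = 4$ ($h = - \frac{5 + 11 \left(-3\right)}{7} = - \frac{5 - 33}{7} = \left(- \frac{1}{7}\right) \left(-28\right) = 4$)
$X{\left(Y \right)} = \frac{142 + Y}{171 + Y}$ ($X{\left(Y \right)} = \frac{Y + 142}{Y + 171} = \frac{142 + Y}{171 + Y}$)
$\frac{X{\left(h \right)}}{\left(207047 + 140141\right) - 301242} = \frac{\frac{1}{171 + 4} \left(142 + 4\right)}{\left(207047 + 140141\right) - 301242} = \frac{\frac{1}{175} \cdot 146}{347188 - 301242} = \frac{\frac{1}{175} \cdot 146}{45946} = \frac{146}{175} \cdot \frac{1}{45946} = \frac{73}{4020275}$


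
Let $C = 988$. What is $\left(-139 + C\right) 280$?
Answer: $237720$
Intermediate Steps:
$\left(-139 + C\right) 280 = \left(-139 + 988\right) 280 = 849 \cdot 280 = 237720$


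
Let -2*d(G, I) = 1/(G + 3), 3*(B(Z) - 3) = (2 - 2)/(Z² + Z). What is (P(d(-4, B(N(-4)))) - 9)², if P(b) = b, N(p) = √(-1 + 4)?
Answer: 289/4 ≈ 72.250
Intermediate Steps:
N(p) = √3
B(Z) = 3 (B(Z) = 3 + ((2 - 2)/(Z² + Z))/3 = 3 + (0/(Z + Z²))/3 = 3 + (⅓)*0 = 3 + 0 = 3)
d(G, I) = -1/(2*(3 + G)) (d(G, I) = -1/(2*(G + 3)) = -1/(2*(3 + G)))
(P(d(-4, B(N(-4)))) - 9)² = (-1/(6 + 2*(-4)) - 9)² = (-1/(6 - 8) - 9)² = (-1/(-2) - 9)² = (-1*(-½) - 9)² = (½ - 9)² = (-17/2)² = 289/4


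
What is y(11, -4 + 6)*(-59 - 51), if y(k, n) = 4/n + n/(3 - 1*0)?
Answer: -880/3 ≈ -293.33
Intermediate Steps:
y(k, n) = 4/n + n/3 (y(k, n) = 4/n + n/(3 + 0) = 4/n + n/3)
y(11, -4 + 6)*(-59 - 51) = (4/(-4 + 6) + (-4 + 6)/3)*(-59 - 51) = (4/2 + (⅓)*2)*(-110) = (4*(½) + ⅔)*(-110) = (2 + ⅔)*(-110) = (8/3)*(-110) = -880/3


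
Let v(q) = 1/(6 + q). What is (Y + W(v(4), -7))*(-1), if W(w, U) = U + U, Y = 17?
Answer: -3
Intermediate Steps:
W(w, U) = 2*U
(Y + W(v(4), -7))*(-1) = (17 + 2*(-7))*(-1) = (17 - 14)*(-1) = 3*(-1) = -3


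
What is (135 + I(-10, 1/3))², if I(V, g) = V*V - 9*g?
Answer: 53824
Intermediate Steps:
I(V, g) = V² - 9*g
(135 + I(-10, 1/3))² = (135 + ((-10)² - 9/3))² = (135 + (100 - 9/3))² = (135 + (100 - 9*⅓))² = (135 + (100 - 3))² = (135 + 97)² = 232² = 53824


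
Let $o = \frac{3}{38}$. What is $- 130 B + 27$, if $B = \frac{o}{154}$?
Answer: $\frac{78807}{2926} \approx 26.933$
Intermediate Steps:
$o = \frac{3}{38}$ ($o = 3 \cdot \frac{1}{38} = \frac{3}{38} \approx 0.078947$)
$B = \frac{3}{5852}$ ($B = \frac{3}{38 \cdot 154} = \frac{3}{38} \cdot \frac{1}{154} = \frac{3}{5852} \approx 0.00051265$)
$- 130 B + 27 = \left(-130\right) \frac{3}{5852} + 27 = - \frac{195}{2926} + 27 = \frac{78807}{2926}$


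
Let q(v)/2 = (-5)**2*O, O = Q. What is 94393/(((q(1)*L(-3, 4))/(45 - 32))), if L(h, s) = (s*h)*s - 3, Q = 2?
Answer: -1227109/5100 ≈ -240.61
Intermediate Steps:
O = 2
L(h, s) = -3 + h*s**2 (L(h, s) = (h*s)*s - 3 = h*s**2 - 3 = -3 + h*s**2)
q(v) = 100 (q(v) = 2*((-5)**2*2) = 2*(25*2) = 2*50 = 100)
94393/(((q(1)*L(-3, 4))/(45 - 32))) = 94393/(((100*(-3 - 3*4**2))/(45 - 32))) = 94393/(((100*(-3 - 3*16))/13)) = 94393/(((100*(-3 - 48))*(1/13))) = 94393/(((100*(-51))*(1/13))) = 94393/((-5100*1/13)) = 94393/(-5100/13) = 94393*(-13/5100) = -1227109/5100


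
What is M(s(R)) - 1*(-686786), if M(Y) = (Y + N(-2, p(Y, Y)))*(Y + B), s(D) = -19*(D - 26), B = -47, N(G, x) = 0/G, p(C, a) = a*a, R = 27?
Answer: 688040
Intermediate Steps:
p(C, a) = a²
N(G, x) = 0
s(D) = 494 - 19*D (s(D) = -19*(-26 + D) = 494 - 19*D)
M(Y) = Y*(-47 + Y) (M(Y) = (Y + 0)*(Y - 47) = Y*(-47 + Y))
M(s(R)) - 1*(-686786) = (494 - 19*27)*(-47 + (494 - 19*27)) - 1*(-686786) = (494 - 513)*(-47 + (494 - 513)) + 686786 = -19*(-47 - 19) + 686786 = -19*(-66) + 686786 = 1254 + 686786 = 688040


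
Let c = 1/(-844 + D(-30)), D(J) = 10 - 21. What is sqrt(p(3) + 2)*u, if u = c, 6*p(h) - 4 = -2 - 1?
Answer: -sqrt(78)/5130 ≈ -0.0017216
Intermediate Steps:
p(h) = 1/6 (p(h) = 2/3 + (-2 - 1)/6 = 2/3 + (1/6)*(-3) = 2/3 - 1/2 = 1/6)
D(J) = -11
c = -1/855 (c = 1/(-844 - 11) = 1/(-855) = -1/855 ≈ -0.0011696)
u = -1/855 ≈ -0.0011696
sqrt(p(3) + 2)*u = sqrt(1/6 + 2)*(-1/855) = sqrt(13/6)*(-1/855) = (sqrt(78)/6)*(-1/855) = -sqrt(78)/5130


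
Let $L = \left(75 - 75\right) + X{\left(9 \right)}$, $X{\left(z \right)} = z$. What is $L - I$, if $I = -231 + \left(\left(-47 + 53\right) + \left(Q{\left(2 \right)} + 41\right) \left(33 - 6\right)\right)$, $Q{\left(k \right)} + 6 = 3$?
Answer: $-792$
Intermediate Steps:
$Q{\left(k \right)} = -3$ ($Q{\left(k \right)} = -6 + 3 = -3$)
$I = 801$ ($I = -231 + \left(\left(-47 + 53\right) + \left(-3 + 41\right) \left(33 - 6\right)\right) = -231 + \left(6 + 38 \cdot 27\right) = -231 + \left(6 + 1026\right) = -231 + 1032 = 801$)
$L = 9$ ($L = \left(75 - 75\right) + 9 = 0 + 9 = 9$)
$L - I = 9 - 801 = -792$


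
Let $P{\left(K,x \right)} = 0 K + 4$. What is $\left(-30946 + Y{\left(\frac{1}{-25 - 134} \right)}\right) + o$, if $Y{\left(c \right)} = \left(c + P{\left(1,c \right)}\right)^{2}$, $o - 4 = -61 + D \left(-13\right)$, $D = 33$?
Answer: $- \frac{794229167}{25281} \approx -31416.0$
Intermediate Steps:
$P{\left(K,x \right)} = 4$ ($P{\left(K,x \right)} = 0 + 4 = 4$)
$o = -486$ ($o = 4 + \left(-61 + 33 \left(-13\right)\right) = 4 - 490 = -486$)
$Y{\left(c \right)} = \left(4 + c\right)^{2}$ ($Y{\left(c \right)} = \left(c + 4\right)^{2} = \left(4 + c\right)^{2}$)
$\left(-30946 + Y{\left(\frac{1}{-25 - 134} \right)}\right) + o = \left(-30946 + \left(4 + \frac{1}{-25 - 134}\right)^{2}\right) - 486 = \left(-30946 + \left(4 + \frac{1}{-159}\right)^{2}\right) - 486 = \left(-30946 + \left(4 - \frac{1}{159}\right)^{2}\right) - 486 = \left(-30946 + \left(\frac{635}{159}\right)^{2}\right) - 486 = \left(-30946 + \frac{403225}{25281}\right) - 486 = - \frac{781942601}{25281} - 486 = - \frac{794229167}{25281}$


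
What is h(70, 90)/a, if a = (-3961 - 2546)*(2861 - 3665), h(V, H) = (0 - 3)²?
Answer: 1/581292 ≈ 1.7203e-6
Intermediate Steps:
h(V, H) = 9 (h(V, H) = (-3)² = 9)
a = 5231628 (a = -6507*(-804) = 5231628)
h(70, 90)/a = 9/5231628 = 9*(1/5231628) = 1/581292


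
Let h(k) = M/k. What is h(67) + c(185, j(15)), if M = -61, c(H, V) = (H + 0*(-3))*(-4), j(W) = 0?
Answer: -49641/67 ≈ -740.91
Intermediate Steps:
c(H, V) = -4*H (c(H, V) = (H + 0)*(-4) = H*(-4) = -4*H)
h(k) = -61/k
h(67) + c(185, j(15)) = -61/67 - 4*185 = -61*1/67 - 740 = -61/67 - 740 = -49641/67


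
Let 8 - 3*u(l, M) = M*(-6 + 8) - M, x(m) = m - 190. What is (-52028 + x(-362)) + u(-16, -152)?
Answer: -157580/3 ≈ -52527.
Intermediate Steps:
x(m) = -190 + m
u(l, M) = 8/3 - M/3 (u(l, M) = 8/3 - (M*(-6 + 8) - M)/3 = 8/3 - (M*2 - M)/3 = 8/3 - (2*M - M)/3 = 8/3 - M/3)
(-52028 + x(-362)) + u(-16, -152) = (-52028 + (-190 - 362)) + (8/3 - ⅓*(-152)) = (-52028 - 552) + (8/3 + 152/3) = -52580 + 160/3 = -157580/3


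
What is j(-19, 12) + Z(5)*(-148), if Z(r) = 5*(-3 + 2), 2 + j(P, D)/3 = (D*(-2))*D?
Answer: -130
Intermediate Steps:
j(P, D) = -6 - 6*D² (j(P, D) = -6 + 3*((D*(-2))*D) = -6 + 3*((-2*D)*D) = -6 + 3*(-2*D²) = -6 - 6*D²)
Z(r) = -5 (Z(r) = 5*(-1) = -5)
j(-19, 12) + Z(5)*(-148) = (-6 - 6*12²) - 5*(-148) = (-6 - 6*144) + 740 = (-6 - 864) + 740 = -870 + 740 = -130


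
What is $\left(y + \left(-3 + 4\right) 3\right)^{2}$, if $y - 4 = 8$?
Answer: $225$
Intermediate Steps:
$y = 12$ ($y = 4 + 8 = 12$)
$\left(y + \left(-3 + 4\right) 3\right)^{2} = \left(12 + \left(-3 + 4\right) 3\right)^{2} = \left(12 + 1 \cdot 3\right)^{2} = \left(12 + 3\right)^{2} = 15^{2} = 225$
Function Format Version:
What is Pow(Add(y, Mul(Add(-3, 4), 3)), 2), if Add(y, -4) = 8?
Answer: 225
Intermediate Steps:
y = 12 (y = Add(4, 8) = 12)
Pow(Add(y, Mul(Add(-3, 4), 3)), 2) = Pow(Add(12, Mul(Add(-3, 4), 3)), 2) = Pow(Add(12, Mul(1, 3)), 2) = Pow(Add(12, 3), 2) = Pow(15, 2) = 225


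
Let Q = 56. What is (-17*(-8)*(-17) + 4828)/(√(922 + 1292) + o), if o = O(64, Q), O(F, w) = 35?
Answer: -88060/989 + 7548*√246/989 ≈ 30.663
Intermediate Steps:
o = 35
(-17*(-8)*(-17) + 4828)/(√(922 + 1292) + o) = (-17*(-8)*(-17) + 4828)/(√(922 + 1292) + 35) = (136*(-17) + 4828)/(√2214 + 35) = (-2312 + 4828)/(3*√246 + 35) = 2516/(35 + 3*√246)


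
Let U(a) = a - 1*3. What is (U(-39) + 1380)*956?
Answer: 1279128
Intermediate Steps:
U(a) = -3 + a (U(a) = a - 3 = -3 + a)
(U(-39) + 1380)*956 = ((-3 - 39) + 1380)*956 = (-42 + 1380)*956 = 1338*956 = 1279128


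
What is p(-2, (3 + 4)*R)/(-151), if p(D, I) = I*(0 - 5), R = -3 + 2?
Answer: -35/151 ≈ -0.23179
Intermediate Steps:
R = -1
p(D, I) = -5*I (p(D, I) = I*(-5) = -5*I)
p(-2, (3 + 4)*R)/(-151) = -5*(3 + 4)*(-1)/(-151) = -35*(-1)*(-1/151) = -5*(-7)*(-1/151) = 35*(-1/151) = -35/151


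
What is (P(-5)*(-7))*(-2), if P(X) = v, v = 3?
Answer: 42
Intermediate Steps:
P(X) = 3
(P(-5)*(-7))*(-2) = (3*(-7))*(-2) = -21*(-2) = 42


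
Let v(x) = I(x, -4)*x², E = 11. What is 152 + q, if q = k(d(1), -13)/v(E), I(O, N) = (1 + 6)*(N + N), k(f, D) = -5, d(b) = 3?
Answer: 1029957/6776 ≈ 152.00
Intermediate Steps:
I(O, N) = 14*N (I(O, N) = 7*(2*N) = 14*N)
v(x) = -56*x² (v(x) = (14*(-4))*x² = -56*x²)
q = 5/6776 (q = -5/((-56*11²)) = -5/((-56*121)) = -5/(-6776) = -5*(-1/6776) = 5/6776 ≈ 0.00073790)
152 + q = 152 + 5/6776 = 1029957/6776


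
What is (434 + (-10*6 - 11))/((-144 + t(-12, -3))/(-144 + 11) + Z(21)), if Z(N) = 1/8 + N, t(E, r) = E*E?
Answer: 2904/169 ≈ 17.183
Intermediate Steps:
t(E, r) = E²
Z(N) = ⅛ + N
(434 + (-10*6 - 11))/((-144 + t(-12, -3))/(-144 + 11) + Z(21)) = (434 + (-10*6 - 11))/((-144 + (-12)²)/(-144 + 11) + (⅛ + 21)) = (434 + (-60 - 11))/((-144 + 144)/(-133) + 169/8) = (434 - 71)/(0*(-1/133) + 169/8) = 363/(0 + 169/8) = 363/(169/8) = 363*(8/169) = 2904/169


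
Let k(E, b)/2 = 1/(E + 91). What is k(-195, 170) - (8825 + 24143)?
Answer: -1714337/52 ≈ -32968.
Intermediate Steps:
k(E, b) = 2/(91 + E) (k(E, b) = 2/(E + 91) = 2/(91 + E))
k(-195, 170) - (8825 + 24143) = 2/(91 - 195) - (8825 + 24143) = 2/(-104) - 1*32968 = 2*(-1/104) - 32968 = -1/52 - 32968 = -1714337/52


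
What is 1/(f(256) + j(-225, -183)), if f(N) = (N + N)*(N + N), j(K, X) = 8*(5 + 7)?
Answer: 1/262240 ≈ 3.8133e-6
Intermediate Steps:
j(K, X) = 96 (j(K, X) = 8*12 = 96)
f(N) = 4*N² (f(N) = (2*N)*(2*N) = 4*N²)
1/(f(256) + j(-225, -183)) = 1/(4*256² + 96) = 1/(4*65536 + 96) = 1/(262144 + 96) = 1/262240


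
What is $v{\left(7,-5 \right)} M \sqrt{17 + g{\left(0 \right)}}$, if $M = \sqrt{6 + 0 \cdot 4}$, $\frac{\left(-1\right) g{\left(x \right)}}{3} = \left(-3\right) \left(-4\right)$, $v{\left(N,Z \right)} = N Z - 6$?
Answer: $- 41 i \sqrt{114} \approx - 437.76 i$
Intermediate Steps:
$v{\left(N,Z \right)} = -6 + N Z$
$g{\left(x \right)} = -36$ ($g{\left(x \right)} = - 3 \left(\left(-3\right) \left(-4\right)\right) = \left(-3\right) 12 = -36$)
$M = \sqrt{6}$ ($M = \sqrt{6 + 0} = \sqrt{6} \approx 2.4495$)
$v{\left(7,-5 \right)} M \sqrt{17 + g{\left(0 \right)}} = \left(-6 + 7 \left(-5\right)\right) \sqrt{6} \sqrt{17 - 36} = \left(-6 - 35\right) \sqrt{6} \sqrt{-19} = - 41 \sqrt{6} i \sqrt{19} = - 41 i \sqrt{114}$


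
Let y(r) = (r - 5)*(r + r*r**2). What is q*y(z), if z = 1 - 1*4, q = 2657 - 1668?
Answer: 237360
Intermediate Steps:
q = 989
z = -3 (z = 1 - 4 = -3)
y(r) = (-5 + r)*(r + r**3)
q*y(z) = 989*(-3*(-5 - 3 + (-3)**3 - 5*(-3)**2)) = 989*(-3*(-5 - 3 - 27 - 5*9)) = 989*(-3*(-5 - 3 - 27 - 45)) = 989*(-3*(-80)) = 989*240 = 237360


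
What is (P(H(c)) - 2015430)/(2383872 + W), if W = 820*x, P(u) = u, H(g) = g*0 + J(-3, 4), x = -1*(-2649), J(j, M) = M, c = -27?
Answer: -1007713/2278026 ≈ -0.44236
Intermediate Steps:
x = 2649
H(g) = 4 (H(g) = g*0 + 4 = 0 + 4 = 4)
W = 2172180 (W = 820*2649 = 2172180)
(P(H(c)) - 2015430)/(2383872 + W) = (4 - 2015430)/(2383872 + 2172180) = -2015426/4556052 = -2015426*1/4556052 = -1007713/2278026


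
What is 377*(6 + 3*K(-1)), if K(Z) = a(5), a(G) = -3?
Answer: -1131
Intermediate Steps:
K(Z) = -3
377*(6 + 3*K(-1)) = 377*(6 + 3*(-3)) = 377*(6 - 9) = 377*(-3) = -1131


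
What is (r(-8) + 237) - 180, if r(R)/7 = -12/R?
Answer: 135/2 ≈ 67.500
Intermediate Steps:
r(R) = -84/R (r(R) = 7*(-12/R) = -84/R)
(r(-8) + 237) - 180 = (-84/(-8) + 237) - 180 = (-84*(-1/8) + 237) - 180 = (21/2 + 237) - 180 = 495/2 - 180 = 135/2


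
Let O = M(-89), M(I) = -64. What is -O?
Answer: 64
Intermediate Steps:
O = -64
-O = -1*(-64) = 64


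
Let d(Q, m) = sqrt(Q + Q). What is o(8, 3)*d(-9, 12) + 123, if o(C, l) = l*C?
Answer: 123 + 72*I*sqrt(2) ≈ 123.0 + 101.82*I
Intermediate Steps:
d(Q, m) = sqrt(2)*sqrt(Q) (d(Q, m) = sqrt(2*Q) = sqrt(2)*sqrt(Q))
o(C, l) = C*l
o(8, 3)*d(-9, 12) + 123 = (8*3)*(sqrt(2)*sqrt(-9)) + 123 = 24*(sqrt(2)*(3*I)) + 123 = 24*(3*I*sqrt(2)) + 123 = 72*I*sqrt(2) + 123 = 123 + 72*I*sqrt(2)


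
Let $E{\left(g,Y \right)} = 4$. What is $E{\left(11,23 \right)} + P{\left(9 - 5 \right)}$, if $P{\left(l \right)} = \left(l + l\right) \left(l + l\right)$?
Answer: $68$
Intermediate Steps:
$P{\left(l \right)} = 4 l^{2}$ ($P{\left(l \right)} = 2 l 2 l = 4 l^{2}$)
$E{\left(11,23 \right)} + P{\left(9 - 5 \right)} = 4 + 4 \left(9 - 5\right)^{2} = 4 + 4 \cdot 4^{2} = 4 + 4 \cdot 16 = 4 + 64 = 68$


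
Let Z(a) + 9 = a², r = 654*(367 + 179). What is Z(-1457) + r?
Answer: 2479924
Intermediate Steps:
r = 357084 (r = 654*546 = 357084)
Z(a) = -9 + a²
Z(-1457) + r = (-9 + (-1457)²) + 357084 = (-9 + 2122849) + 357084 = 2122840 + 357084 = 2479924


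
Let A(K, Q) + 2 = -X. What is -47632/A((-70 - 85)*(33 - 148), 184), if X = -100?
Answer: -23816/49 ≈ -486.04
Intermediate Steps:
A(K, Q) = 98 (A(K, Q) = -2 - 1*(-100) = -2 + 100 = 98)
-47632/A((-70 - 85)*(33 - 148), 184) = -47632/98 = -47632*1/98 = -23816/49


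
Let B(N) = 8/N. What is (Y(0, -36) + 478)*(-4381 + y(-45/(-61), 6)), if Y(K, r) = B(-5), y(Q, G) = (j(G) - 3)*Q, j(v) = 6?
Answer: -636246492/305 ≈ -2.0861e+6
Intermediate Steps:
y(Q, G) = 3*Q (y(Q, G) = (6 - 3)*Q = 3*Q)
Y(K, r) = -8/5 (Y(K, r) = 8/(-5) = 8*(-⅕) = -8/5)
(Y(0, -36) + 478)*(-4381 + y(-45/(-61), 6)) = (-8/5 + 478)*(-4381 + 3*(-45/(-61))) = 2382*(-4381 + 3*(-45*(-1/61)))/5 = 2382*(-4381 + 3*(45/61))/5 = 2382*(-4381 + 135/61)/5 = (2382/5)*(-267106/61) = -636246492/305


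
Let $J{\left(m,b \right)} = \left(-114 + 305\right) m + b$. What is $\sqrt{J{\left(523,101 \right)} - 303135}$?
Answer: $i \sqrt{203141} \approx 450.71 i$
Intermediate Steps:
$J{\left(m,b \right)} = b + 191 m$ ($J{\left(m,b \right)} = 191 m + b = b + 191 m$)
$\sqrt{J{\left(523,101 \right)} - 303135} = \sqrt{\left(101 + 191 \cdot 523\right) - 303135} = \sqrt{\left(101 + 99893\right) - 303135} = \sqrt{99994 - 303135} = \sqrt{-203141} = i \sqrt{203141}$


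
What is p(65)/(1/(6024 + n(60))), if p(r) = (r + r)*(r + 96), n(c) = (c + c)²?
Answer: 427474320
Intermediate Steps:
n(c) = 4*c² (n(c) = (2*c)² = 4*c²)
p(r) = 2*r*(96 + r) (p(r) = (2*r)*(96 + r) = 2*r*(96 + r))
p(65)/(1/(6024 + n(60))) = (2*65*(96 + 65))/(1/(6024 + 4*60²)) = (2*65*161)/(1/(6024 + 4*3600)) = 20930/(1/(6024 + 14400)) = 20930/(1/20424) = 20930*20424 = 427474320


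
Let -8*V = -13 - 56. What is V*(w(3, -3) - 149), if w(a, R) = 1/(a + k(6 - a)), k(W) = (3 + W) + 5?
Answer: -143865/112 ≈ -1284.5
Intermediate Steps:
k(W) = 8 + W
V = 69/8 (V = -(-13 - 56)/8 = -⅛*(-69) = 69/8 ≈ 8.6250)
w(a, R) = 1/14 (w(a, R) = 1/(a + (8 + (6 - a))) = 1/(a + (14 - a)) = 1/14)
V*(w(3, -3) - 149) = 69*(1/14 - 149)/8 = (69/8)*(-2085/14) = -143865/112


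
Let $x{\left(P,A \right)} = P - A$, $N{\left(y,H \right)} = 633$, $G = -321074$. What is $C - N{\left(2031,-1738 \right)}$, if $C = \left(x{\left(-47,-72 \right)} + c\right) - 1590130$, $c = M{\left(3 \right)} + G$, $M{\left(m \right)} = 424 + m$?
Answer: $-1911385$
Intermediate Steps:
$c = -320647$ ($c = \left(424 + 3\right) - 321074 = 427 - 321074 = -320647$)
$C = -1910752$ ($C = \left(\left(-47 - -72\right) - 320647\right) - 1590130 = \left(\left(-47 + 72\right) - 320647\right) - 1590130 = \left(25 - 320647\right) - 1590130 = -320622 - 1590130 = -1910752$)
$C - N{\left(2031,-1738 \right)} = -1910752 - 633 = -1911385$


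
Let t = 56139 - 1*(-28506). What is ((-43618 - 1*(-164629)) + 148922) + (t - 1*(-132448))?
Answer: 487026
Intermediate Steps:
t = 84645 (t = 56139 + 28506 = 84645)
((-43618 - 1*(-164629)) + 148922) + (t - 1*(-132448)) = ((-43618 - 1*(-164629)) + 148922) + (84645 - 1*(-132448)) = ((-43618 + 164629) + 148922) + (84645 + 132448) = (121011 + 148922) + 217093 = 269933 + 217093 = 487026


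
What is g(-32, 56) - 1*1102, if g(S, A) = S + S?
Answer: -1166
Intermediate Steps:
g(S, A) = 2*S
g(-32, 56) - 1*1102 = 2*(-32) - 1*1102 = -64 - 1102 = -1166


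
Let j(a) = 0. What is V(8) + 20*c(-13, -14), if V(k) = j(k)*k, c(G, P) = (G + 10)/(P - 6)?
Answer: 3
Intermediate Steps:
c(G, P) = (10 + G)/(-6 + P)
V(k) = 0 (V(k) = 0*k = 0)
V(8) + 20*c(-13, -14) = 0 + 20*((10 - 13)/(-6 - 14)) = 0 + 20*(-3/(-20)) = 0 + 20*(-1/20*(-3)) = 0 + 20*(3/20) = 0 + 3 = 3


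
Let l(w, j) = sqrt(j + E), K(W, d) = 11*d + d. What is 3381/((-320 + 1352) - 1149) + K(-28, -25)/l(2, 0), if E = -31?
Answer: -1127/39 + 300*I*sqrt(31)/31 ≈ -28.897 + 53.882*I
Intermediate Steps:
K(W, d) = 12*d
l(w, j) = sqrt(-31 + j) (l(w, j) = sqrt(j - 31) = sqrt(-31 + j))
3381/((-320 + 1352) - 1149) + K(-28, -25)/l(2, 0) = 3381/((-320 + 1352) - 1149) + (12*(-25))/(sqrt(-31 + 0)) = 3381/(1032 - 1149) - 300*(-I*sqrt(31)/31) = 3381/(-117) - 300*(-I*sqrt(31)/31) = 3381*(-1/117) - (-300)*I*sqrt(31)/31 = -1127/39 + 300*I*sqrt(31)/31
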